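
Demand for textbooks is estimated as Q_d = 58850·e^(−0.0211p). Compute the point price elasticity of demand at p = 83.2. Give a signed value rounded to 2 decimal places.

-1.76

dQ_d/dp = −0.0211·Q_d = -214.593. At p = 83.2, Q_d = 10170.3.
Ed = (dQ_d/dp)·(p/Q_d) = (-214.593) × (83.2/10170.3) = -1.7555…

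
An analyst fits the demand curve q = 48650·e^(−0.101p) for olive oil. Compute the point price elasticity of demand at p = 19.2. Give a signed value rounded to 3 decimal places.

-1.939

dq/dp = −0.101·q = -706.676. At p = 19.2, q = 6996.79.
Ed = (dq/dp)·(p/q) = (-706.676) × (19.2/6996.79) = -1.9392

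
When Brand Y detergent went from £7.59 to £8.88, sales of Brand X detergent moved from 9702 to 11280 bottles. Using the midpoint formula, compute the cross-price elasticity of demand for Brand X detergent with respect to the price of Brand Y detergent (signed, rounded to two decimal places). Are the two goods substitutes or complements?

0.96; substitutes

%ΔQ_{Brand X detergent} = (11280 − 9702)/avg = 1578/10491 = 0.150414…
%ΔP_{Brand Y detergent} = (8.88 − 7.59)/avg = 1.29/8.235 = 0.156648…
E_cross = (1578/10491) / (1.29/8.235) = 0.9602…
E_cross > 0 ⇒ the goods are substitutes.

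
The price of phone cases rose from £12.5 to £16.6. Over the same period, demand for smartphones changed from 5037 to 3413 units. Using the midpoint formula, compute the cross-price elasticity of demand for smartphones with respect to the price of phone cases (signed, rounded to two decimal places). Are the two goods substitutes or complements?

-1.36; complements

%ΔQ_{smartphones} = (3413 − 5037)/avg = -1624/4225 = -0.384378…
%ΔP_{phone cases} = (16.6 − 12.5)/avg = 4.1/14.55 = 0.281786…
E_cross = (-1624/4225) / (4.1/14.55) = -1.3640…
E_cross < 0 ⇒ the goods are complements.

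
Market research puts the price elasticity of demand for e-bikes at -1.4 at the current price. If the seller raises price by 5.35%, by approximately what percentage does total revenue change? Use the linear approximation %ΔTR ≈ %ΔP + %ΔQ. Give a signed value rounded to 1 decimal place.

%ΔQ ≈ Ed × %ΔP = (-1.4) × (+5.35%) = -7.4900%
%ΔTR ≈ %ΔP + %ΔQ = (+5.35%) + (-7.4900%) = -2.1400%

-2.1%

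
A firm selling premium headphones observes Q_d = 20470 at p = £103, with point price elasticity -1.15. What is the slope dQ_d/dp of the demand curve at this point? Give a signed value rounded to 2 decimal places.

-228.55

Ed = (dQ_d/dp)·(p/Q_d) ⇒ dQ_d/dp = Ed·Q_d/p = (-1.15)·20470/103 = -228.5485…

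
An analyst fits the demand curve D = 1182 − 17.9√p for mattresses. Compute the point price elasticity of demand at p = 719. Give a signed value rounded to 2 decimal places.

dD/dp = −17.9/(2√p) = -0.333779. At p = 719, D = 702.026.
Ed = (dD/dp)·(p/D) = (-0.333779) × (719/702.026) = -0.3418…

-0.34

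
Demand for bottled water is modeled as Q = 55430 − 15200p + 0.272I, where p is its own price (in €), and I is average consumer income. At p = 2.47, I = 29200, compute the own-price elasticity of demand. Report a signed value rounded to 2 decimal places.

-1.45

At the given values, Q = 55430 − 15200(2.47) + 0.272(29200) = 25828.4.
∂Q/∂p = −15200.
E = (-15200) × (2.47/25828.4) = -1.4535…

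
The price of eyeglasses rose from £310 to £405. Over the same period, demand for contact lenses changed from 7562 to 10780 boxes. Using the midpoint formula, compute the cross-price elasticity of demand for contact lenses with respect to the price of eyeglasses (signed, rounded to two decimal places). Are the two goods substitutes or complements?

1.32; substitutes

%ΔQ_{contact lenses} = (10780 − 7562)/avg = 3218/9171 = 0.350888…
%ΔP_{eyeglasses} = (405 − 310)/avg = 95/357.5 = 0.265734…
E_cross = (3218/9171) / (95/357.5) = 1.3204…
E_cross > 0 ⇒ the goods are substitutes.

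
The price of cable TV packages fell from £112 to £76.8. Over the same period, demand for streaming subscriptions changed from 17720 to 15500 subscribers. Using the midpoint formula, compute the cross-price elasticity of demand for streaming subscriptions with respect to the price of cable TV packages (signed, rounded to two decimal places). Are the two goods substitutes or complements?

%ΔQ_{streaming subscriptions} = (15500 − 17720)/avg = -2220/16610 = -0.133654…
%ΔP_{cable TV packages} = (76.8 − 112)/avg = -35.2/94.4 = -0.372881…
E_cross = (-2220/16610) / (-35.2/94.4) = 0.3584…
E_cross > 0 ⇒ the goods are substitutes.

0.36; substitutes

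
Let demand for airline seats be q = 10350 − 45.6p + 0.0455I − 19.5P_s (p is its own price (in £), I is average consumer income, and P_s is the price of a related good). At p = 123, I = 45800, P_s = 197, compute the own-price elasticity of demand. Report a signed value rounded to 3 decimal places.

-1.880

At the given values, q = 10350 − 45.6(123) + 0.0455(45800) − 19.5(197) = 2983.6.
∂q/∂p = −45.6.
E = (-45.6) × (123/2983.6) = -1.87987…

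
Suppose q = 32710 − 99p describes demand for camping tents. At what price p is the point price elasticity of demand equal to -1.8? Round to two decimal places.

Ed = −99p/(32710 − 99p). Set this equal to -1.8:
99p = 1.8·(32710 − 99p) ⇒ 99p(1 + 1.8) = 1.8·32710
p = 1.8·32710 / (99·2.8) = 212.4025…

212.40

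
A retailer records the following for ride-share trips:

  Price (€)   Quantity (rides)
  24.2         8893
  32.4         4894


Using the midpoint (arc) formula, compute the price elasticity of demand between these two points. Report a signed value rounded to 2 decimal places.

%ΔQ = (4894 − 8893) / [(8893 + 4894)/2] = -3999/6893.5 = -0.580111…
%ΔP = (32.4 − 24.2) / [(24.2 + 32.4)/2] = 8.2/28.3 = 0.289752…
Arc Ed = %ΔQ / %ΔP = (-3999/6893.5) / (8.2/28.3) = -2.0020…

-2.00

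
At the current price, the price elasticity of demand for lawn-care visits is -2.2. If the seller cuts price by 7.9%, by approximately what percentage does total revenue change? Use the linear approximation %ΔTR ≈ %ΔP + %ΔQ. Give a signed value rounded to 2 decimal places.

+9.48%

%ΔQ ≈ Ed × %ΔP = (-2.2) × (-7.9%) = +17.3800%
%ΔTR ≈ %ΔP + %ΔQ = (-7.9%) + (+17.3800%) = +9.4800%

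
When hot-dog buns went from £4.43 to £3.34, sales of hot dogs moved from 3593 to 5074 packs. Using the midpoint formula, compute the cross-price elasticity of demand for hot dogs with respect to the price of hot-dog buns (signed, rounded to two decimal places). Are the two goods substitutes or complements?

%ΔQ_{hot dogs} = (5074 − 3593)/avg = 1481/4333.5 = 0.341756…
%ΔP_{hot-dog buns} = (3.34 − 4.43)/avg = -1.09/3.885 = -0.280566…
E_cross = (1481/4333.5) / (-1.09/3.885) = -1.2180…
E_cross < 0 ⇒ the goods are complements.

-1.22; complements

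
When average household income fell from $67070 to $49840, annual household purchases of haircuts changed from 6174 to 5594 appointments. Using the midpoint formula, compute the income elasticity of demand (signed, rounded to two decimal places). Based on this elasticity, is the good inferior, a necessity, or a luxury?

0.33; necessity

%ΔQ = (5594 − 6174)/[( 6174 + 5594)/2] = -580/5884 = -0.098572…
%ΔIncome = (49840 − 67070)/[( 67070 + 49840)/2] = -17230/58455 = -0.294756…
E_income = (-580/5884) / (-17230/58455) = 0.3344…
0 < E_income < 1 ⇒ normal good, necessity.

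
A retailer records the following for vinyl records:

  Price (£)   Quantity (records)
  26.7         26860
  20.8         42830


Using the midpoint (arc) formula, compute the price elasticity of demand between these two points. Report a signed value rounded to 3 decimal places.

-1.845

%ΔQ = (42830 − 26860) / [(26860 + 42830)/2] = 15970/34845 = 0.458315…
%ΔP = (20.8 − 26.7) / [(26.7 + 20.8)/2] = -5.9/23.75 = -0.248421…
Arc Ed = %ΔQ / %ΔP = (15970/34845) / (-5.9/23.75) = -1.84491…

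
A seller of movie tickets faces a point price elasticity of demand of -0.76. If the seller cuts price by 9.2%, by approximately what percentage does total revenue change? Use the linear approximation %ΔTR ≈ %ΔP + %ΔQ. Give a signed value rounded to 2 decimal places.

%ΔQ ≈ Ed × %ΔP = (-0.76) × (-9.2%) = +6.9920%
%ΔTR ≈ %ΔP + %ΔQ = (-9.2%) + (+6.9920%) = -2.2080%

-2.21%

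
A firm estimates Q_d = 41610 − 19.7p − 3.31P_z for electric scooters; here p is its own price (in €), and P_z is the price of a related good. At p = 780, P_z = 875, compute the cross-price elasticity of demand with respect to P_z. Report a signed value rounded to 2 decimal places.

-0.12

At the given values, Q_d = 41610 − 19.7(780) − 3.31(875) = 23347.75.
∂Q_d/∂P_z = -3.31.
E = (-3.31) × (875/23347.75) = -0.1240…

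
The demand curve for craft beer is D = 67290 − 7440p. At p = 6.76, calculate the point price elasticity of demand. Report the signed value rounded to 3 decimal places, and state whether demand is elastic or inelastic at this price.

-2.959; elastic

dD/dp = −7440. At p = 6.76, D = 67290 − 7440(6.76) = 16995.6.
Ed = (dD/dp)·(p/D) = −7440 × (6.76/16995.6) = -2.95926…
|Ed| = 2.959 > 1, so demand is elastic.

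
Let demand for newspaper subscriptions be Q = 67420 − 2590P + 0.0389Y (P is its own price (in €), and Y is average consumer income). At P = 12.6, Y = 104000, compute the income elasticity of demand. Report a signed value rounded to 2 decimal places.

At the given values, Q = 67420 − 2590(12.6) + 0.0389(104000) = 38831.6.
∂Q/∂Y = 0.0389.
E = (0.0389) × (104000/38831.6) = 0.1041…

0.10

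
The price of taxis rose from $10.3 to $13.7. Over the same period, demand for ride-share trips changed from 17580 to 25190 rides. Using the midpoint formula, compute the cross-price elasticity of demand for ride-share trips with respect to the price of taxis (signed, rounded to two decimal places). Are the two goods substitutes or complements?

%ΔQ_{ride-share trips} = (25190 − 17580)/avg = 7610/21385 = 0.355856…
%ΔP_{taxis} = (13.7 − 10.3)/avg = 3.4/12 = 0.283333…
E_cross = (7610/21385) / (3.4/12) = 1.2559…
E_cross > 0 ⇒ the goods are substitutes.

1.26; substitutes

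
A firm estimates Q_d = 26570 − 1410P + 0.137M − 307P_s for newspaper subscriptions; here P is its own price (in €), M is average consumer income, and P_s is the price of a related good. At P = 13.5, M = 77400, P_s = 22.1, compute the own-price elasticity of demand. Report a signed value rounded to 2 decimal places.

At the given values, Q_d = 26570 − 1410(13.5) + 0.137(77400) − 307(22.1) = 11354.1.
∂Q_d/∂P = −1410.
E = (-1410) × (13.5/11354.1) = -1.6764…

-1.68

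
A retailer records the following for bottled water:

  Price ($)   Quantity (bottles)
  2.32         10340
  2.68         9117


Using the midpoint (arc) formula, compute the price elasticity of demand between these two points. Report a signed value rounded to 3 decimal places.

%ΔQ = (9117 − 10340) / [(10340 + 9117)/2] = -1223/9728.5 = -0.125713…
%ΔP = (2.68 − 2.32) / [(2.32 + 2.68)/2] = 0.36/2.5 = 0.144
Arc Ed = %ΔQ / %ΔP = (-1223/9728.5) / (0.36/2.5) = -0.87300…

-0.873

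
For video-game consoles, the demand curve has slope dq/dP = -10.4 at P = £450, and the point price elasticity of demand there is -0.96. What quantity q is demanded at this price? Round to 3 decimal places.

4875.000

Ed = (dq/dP)·(P/q) ⇒ q = (dq/dP)·P/Ed = (-10.4)·450/(-0.96) = 4875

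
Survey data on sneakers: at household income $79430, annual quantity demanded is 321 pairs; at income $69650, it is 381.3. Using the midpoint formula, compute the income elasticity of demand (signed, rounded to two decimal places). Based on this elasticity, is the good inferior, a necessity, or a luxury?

-1.31; inferior

%ΔQ = (381.3 − 321)/[( 321 + 381.3)/2] = 60.3/351.15 = 0.171721…
%ΔIncome = (69650 − 79430)/[( 79430 + 69650)/2] = -9780/74540 = -0.131204…
E_income = (60.3/351.15) / (-9780/74540) = -1.3088…
E_income < 0 ⇒ inferior good.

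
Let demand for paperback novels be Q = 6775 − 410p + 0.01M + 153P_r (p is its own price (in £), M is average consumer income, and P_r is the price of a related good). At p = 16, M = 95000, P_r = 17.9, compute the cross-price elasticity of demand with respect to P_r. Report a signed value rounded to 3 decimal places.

0.702

At the given values, Q = 6775 − 410(16) + 0.01(95000) + 153(17.9) = 3903.7.
∂Q/∂P_r = 153.
E = (153) × (17.9/3903.7) = 0.70156…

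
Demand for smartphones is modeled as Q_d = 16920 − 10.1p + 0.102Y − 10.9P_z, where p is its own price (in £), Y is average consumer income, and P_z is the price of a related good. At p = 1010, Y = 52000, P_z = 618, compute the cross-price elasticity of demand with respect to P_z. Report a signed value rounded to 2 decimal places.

-1.27

At the given values, Q_d = 16920 − 10.1(1010) + 0.102(52000) − 10.9(618) = 5286.8.
∂Q_d/∂P_z = -10.9.
E = (-10.9) × (618/5286.8) = -1.2741…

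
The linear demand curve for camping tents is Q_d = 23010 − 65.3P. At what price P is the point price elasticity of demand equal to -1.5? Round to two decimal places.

Ed = −65.3P/(23010 − 65.3P). Set this equal to -1.5:
65.3P = 1.5·(23010 − 65.3P) ⇒ 65.3P(1 + 1.5) = 1.5·23010
P = 1.5·23010 / (65.3·2.5) = 211.4241…

211.42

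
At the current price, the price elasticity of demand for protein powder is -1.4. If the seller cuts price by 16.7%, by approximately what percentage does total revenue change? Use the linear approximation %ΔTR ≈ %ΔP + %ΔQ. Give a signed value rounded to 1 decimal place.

%ΔQ ≈ Ed × %ΔP = (-1.4) × (-16.7%) = +23.3800%
%ΔTR ≈ %ΔP + %ΔQ = (-16.7%) + (+23.3800%) = +6.6800%

+6.7%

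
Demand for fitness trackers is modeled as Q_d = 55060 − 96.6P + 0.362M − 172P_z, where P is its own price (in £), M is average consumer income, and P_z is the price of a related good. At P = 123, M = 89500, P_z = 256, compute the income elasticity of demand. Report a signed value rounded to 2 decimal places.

1.03

At the given values, Q_d = 55060 − 96.6(123) + 0.362(89500) − 172(256) = 31545.2.
∂Q_d/∂M = 0.362.
E = (0.362) × (89500/31545.2) = 1.0270…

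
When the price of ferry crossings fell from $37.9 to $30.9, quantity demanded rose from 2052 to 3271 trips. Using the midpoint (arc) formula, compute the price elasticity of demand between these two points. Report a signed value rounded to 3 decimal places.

%ΔQ = (3271 − 2052) / [(2052 + 3271)/2] = 1219/2661.5 = 0.458012…
%ΔP = (30.9 − 37.9) / [(37.9 + 30.9)/2] = -7/34.4 = -0.203488…
Arc Ed = %ΔQ / %ΔP = (1219/2661.5) / (-7/34.4) = -2.25080…

-2.251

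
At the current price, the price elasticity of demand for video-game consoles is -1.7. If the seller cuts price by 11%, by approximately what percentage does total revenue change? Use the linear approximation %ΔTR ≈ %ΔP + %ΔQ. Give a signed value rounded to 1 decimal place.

%ΔQ ≈ Ed × %ΔP = (-1.7) × (-11%) = +18.7000%
%ΔTR ≈ %ΔP + %ΔQ = (-11%) + (+18.7000%) = +7.7000%

+7.7%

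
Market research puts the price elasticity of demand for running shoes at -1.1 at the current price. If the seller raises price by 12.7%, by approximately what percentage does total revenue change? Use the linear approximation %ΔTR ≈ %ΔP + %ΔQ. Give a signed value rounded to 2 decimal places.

-1.27%

%ΔQ ≈ Ed × %ΔP = (-1.1) × (+12.7%) = -13.9700%
%ΔTR ≈ %ΔP + %ΔQ = (+12.7%) + (-13.9700%) = -1.2700%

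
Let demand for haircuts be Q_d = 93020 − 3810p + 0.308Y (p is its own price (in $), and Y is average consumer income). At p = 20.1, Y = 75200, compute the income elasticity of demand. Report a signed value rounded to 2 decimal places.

0.58

At the given values, Q_d = 93020 − 3810(20.1) + 0.308(75200) = 39600.6.
∂Q_d/∂Y = 0.308.
E = (0.308) × (75200/39600.6) = 0.5848…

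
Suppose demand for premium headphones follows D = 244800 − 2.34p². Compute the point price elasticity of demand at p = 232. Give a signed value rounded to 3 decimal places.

-2.119

dD/dp = −2·2.34·p = -1085.76. At p = 232, D = 118851.84.
Ed = (dD/dp)·(p/D) = (-1085.76) × (232/118851.84) = -2.11941…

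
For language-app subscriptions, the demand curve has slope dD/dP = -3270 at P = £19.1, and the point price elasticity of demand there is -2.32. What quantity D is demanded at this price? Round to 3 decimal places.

26921.121

Ed = (dD/dP)·(P/D) ⇒ D = (dD/dP)·P/Ed = (-3270)·19.1/(-2.32) = 26921.12068…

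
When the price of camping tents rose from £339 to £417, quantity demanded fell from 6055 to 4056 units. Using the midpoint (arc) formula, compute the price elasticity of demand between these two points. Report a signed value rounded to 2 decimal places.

%ΔQ = (4056 − 6055) / [(6055 + 4056)/2] = -1999/5055.5 = -0.395410…
%ΔP = (417 − 339) / [(339 + 417)/2] = 78/378 = 0.206349…
Arc Ed = %ΔQ / %ΔP = (-1999/5055.5) / (78/378) = -1.9162…

-1.92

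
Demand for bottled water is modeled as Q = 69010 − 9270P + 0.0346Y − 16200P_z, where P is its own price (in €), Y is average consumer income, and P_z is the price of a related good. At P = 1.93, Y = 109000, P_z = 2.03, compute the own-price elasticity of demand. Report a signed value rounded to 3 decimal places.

At the given values, Q = 69010 − 9270(1.93) + 0.0346(109000) − 16200(2.03) = 22004.3.
∂Q/∂P = −9270.
E = (-9270) × (1.93/22004.3) = -0.81307…

-0.813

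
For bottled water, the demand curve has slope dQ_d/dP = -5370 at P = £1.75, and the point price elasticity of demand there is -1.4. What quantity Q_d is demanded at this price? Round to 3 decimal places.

Ed = (dQ_d/dP)·(P/Q_d) ⇒ Q_d = (dQ_d/dP)·P/Ed = (-5370)·1.75/(-1.4) = 6712.5

6712.500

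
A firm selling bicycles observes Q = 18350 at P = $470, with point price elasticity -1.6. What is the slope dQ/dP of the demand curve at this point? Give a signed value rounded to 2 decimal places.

-62.47

Ed = (dQ/dP)·(P/Q) ⇒ dQ/dP = Ed·Q/P = (-1.6)·18350/470 = -62.4680…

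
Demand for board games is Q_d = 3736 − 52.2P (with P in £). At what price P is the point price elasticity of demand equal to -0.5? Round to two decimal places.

23.86

Ed = −52.2P/(3736 − 52.2P). Set this equal to -0.5:
52.2P = 0.5·(3736 − 52.2P) ⇒ 52.2P(1 + 0.5) = 0.5·3736
P = 0.5·3736 / (52.2·1.5) = 23.8569…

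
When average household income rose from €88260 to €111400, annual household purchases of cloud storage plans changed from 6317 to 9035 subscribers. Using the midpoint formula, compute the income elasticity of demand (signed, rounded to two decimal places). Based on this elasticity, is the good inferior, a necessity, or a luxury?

1.53; luxury

%ΔQ = (9035 − 6317)/[( 6317 + 9035)/2] = 2718/7676 = 0.354090…
%ΔIncome = (111400 − 88260)/[( 88260 + 111400)/2] = 23140/99830 = 0.231794…
E_income = (2718/7676) / (23140/99830) = 1.5276…
E_income > 1 ⇒ normal good, luxury.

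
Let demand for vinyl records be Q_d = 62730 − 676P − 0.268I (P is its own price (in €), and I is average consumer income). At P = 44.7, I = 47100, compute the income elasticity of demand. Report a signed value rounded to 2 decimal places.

-0.63

At the given values, Q_d = 62730 − 676(44.7) − 0.268(47100) = 19890.
∂Q_d/∂I = -0.268.
E = (-0.268) × (47100/19890) = -0.6346…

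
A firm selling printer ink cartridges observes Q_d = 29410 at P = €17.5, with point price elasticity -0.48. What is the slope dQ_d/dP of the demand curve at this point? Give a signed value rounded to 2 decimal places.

-806.67

Ed = (dQ_d/dP)·(P/Q_d) ⇒ dQ_d/dP = Ed·Q_d/P = (-0.48)·29410/17.5 = -806.6742…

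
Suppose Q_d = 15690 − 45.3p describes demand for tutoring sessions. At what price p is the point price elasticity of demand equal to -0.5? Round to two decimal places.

115.45

Ed = −45.3p/(15690 − 45.3p). Set this equal to -0.5:
45.3p = 0.5·(15690 − 45.3p) ⇒ 45.3p(1 + 0.5) = 0.5·15690
p = 0.5·15690 / (45.3·1.5) = 115.4525…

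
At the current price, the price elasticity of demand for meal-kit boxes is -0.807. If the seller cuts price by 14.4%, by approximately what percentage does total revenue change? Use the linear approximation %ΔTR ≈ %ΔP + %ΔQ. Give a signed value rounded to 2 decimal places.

-2.78%

%ΔQ ≈ Ed × %ΔP = (-0.807) × (-14.4%) = +11.6208%
%ΔTR ≈ %ΔP + %ΔQ = (-14.4%) + (+11.6208%) = -2.7792%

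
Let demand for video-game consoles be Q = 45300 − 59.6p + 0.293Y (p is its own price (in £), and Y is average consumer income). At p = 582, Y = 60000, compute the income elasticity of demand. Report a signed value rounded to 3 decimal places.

0.624

At the given values, Q = 45300 − 59.6(582) + 0.293(60000) = 28192.8.
∂Q/∂Y = 0.293.
E = (0.293) × (60000/28192.8) = 0.62356…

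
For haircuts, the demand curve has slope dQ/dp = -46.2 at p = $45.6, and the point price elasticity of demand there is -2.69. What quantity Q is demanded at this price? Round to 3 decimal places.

Ed = (dQ/dp)·(p/Q) ⇒ Q = (dQ/dp)·p/Ed = (-46.2)·45.6/(-2.69) = 783.16728…

783.167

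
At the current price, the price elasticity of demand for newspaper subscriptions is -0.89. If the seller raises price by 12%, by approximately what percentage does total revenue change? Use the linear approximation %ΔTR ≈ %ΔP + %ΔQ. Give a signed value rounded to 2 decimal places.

%ΔQ ≈ Ed × %ΔP = (-0.89) × (+12%) = -10.6800%
%ΔTR ≈ %ΔP + %ΔQ = (+12%) + (-10.6800%) = +1.3200%

+1.32%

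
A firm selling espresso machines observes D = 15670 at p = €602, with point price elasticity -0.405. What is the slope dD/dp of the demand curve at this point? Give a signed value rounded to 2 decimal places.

Ed = (dD/dp)·(p/D) ⇒ dD/dp = Ed·D/p = (-0.405)·15670/602 = -10.5421…

-10.54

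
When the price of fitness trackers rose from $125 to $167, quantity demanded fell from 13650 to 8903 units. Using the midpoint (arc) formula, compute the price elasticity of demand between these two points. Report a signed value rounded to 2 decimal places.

%ΔQ = (8903 − 13650) / [(13650 + 8903)/2] = -4747/11276.5 = -0.420963…
%ΔP = (167 − 125) / [(125 + 167)/2] = 42/146 = 0.287671…
Arc Ed = %ΔQ / %ΔP = (-4747/11276.5) / (42/146) = -1.4633…

-1.46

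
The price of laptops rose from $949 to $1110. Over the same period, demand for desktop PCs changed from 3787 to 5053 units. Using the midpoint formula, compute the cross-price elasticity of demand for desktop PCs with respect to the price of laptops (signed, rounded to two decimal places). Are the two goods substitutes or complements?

1.83; substitutes

%ΔQ_{desktop PCs} = (5053 − 3787)/avg = 1266/4420 = 0.286425…
%ΔP_{laptops} = (1110 − 949)/avg = 161/1029.5 = 0.156386…
E_cross = (1266/4420) / (161/1029.5) = 1.8315…
E_cross > 0 ⇒ the goods are substitutes.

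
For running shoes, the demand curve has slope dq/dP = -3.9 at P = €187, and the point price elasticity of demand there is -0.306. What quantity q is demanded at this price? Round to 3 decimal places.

2383.333

Ed = (dq/dP)·(P/q) ⇒ q = (dq/dP)·P/Ed = (-3.9)·187/(-0.306) = 2383.33333…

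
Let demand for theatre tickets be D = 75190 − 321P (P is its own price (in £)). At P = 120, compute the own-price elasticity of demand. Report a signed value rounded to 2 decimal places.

-1.05

At the given values, D = 75190 − 321(120) = 36670.
∂D/∂P = −321.
E = (-321) × (120/36670) = -1.0504…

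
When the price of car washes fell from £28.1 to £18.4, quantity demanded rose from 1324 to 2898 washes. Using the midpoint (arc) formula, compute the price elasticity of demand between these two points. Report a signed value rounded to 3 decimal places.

-1.787

%ΔQ = (2898 − 1324) / [(1324 + 2898)/2] = 1574/2111 = 0.745618…
%ΔP = (18.4 − 28.1) / [(28.1 + 18.4)/2] = -9.7/23.25 = -0.417204…
Arc Ed = %ΔQ / %ΔP = (1574/2111) / (-9.7/23.25) = -1.78717…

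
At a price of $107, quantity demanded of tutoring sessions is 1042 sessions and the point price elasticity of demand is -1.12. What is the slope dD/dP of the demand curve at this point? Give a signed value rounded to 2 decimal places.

-10.91

Ed = (dD/dP)·(P/D) ⇒ dD/dP = Ed·D/P = (-1.12)·1042/107 = -10.9069…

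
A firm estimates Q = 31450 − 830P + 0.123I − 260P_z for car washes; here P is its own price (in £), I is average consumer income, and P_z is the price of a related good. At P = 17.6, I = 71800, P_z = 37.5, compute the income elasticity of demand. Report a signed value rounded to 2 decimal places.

0.55

At the given values, Q = 31450 − 830(17.6) + 0.123(71800) − 260(37.5) = 15923.4.
∂Q/∂I = 0.123.
E = (0.123) × (71800/15923.4) = 0.5546…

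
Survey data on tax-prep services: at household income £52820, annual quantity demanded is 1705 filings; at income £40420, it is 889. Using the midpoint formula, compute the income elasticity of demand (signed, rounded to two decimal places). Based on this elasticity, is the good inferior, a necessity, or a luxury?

2.37; luxury

%ΔQ = (889 − 1705)/[( 1705 + 889)/2] = -816/1297 = -0.629144…
%ΔIncome = (40420 − 52820)/[( 52820 + 40420)/2] = -12400/46620 = -0.265980…
E_income = (-816/1297) / (-12400/46620) = 2.3653…
E_income > 1 ⇒ normal good, luxury.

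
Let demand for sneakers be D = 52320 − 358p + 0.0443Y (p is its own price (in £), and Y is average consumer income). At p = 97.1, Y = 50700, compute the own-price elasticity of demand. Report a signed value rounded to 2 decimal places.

At the given values, D = 52320 − 358(97.1) + 0.0443(50700) = 19804.21.
∂D/∂p = −358.
E = (-358) × (97.1/19804.21) = -1.7552…

-1.76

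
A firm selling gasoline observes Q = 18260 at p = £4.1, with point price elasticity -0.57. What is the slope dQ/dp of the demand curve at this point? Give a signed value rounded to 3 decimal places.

-2538.585

Ed = (dQ/dp)·(p/Q) ⇒ dQ/dp = Ed·Q/p = (-0.57)·18260/4.1 = -2538.58536…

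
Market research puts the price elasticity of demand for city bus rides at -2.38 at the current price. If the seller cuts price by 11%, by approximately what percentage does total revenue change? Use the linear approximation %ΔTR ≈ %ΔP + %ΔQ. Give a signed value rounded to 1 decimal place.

%ΔQ ≈ Ed × %ΔP = (-2.38) × (-11%) = +26.1800%
%ΔTR ≈ %ΔP + %ΔQ = (-11%) + (+26.1800%) = +15.1800%

+15.2%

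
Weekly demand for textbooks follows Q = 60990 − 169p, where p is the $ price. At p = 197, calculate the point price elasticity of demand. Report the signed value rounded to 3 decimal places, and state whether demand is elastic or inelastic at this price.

-1.202; elastic

dQ/dp = −169. At p = 197, Q = 60990 − 169(197) = 27697.
Ed = (dQ/dp)·(p/Q) = −169 × (197/27697) = -1.20204…
|Ed| = 1.202 > 1, so demand is elastic.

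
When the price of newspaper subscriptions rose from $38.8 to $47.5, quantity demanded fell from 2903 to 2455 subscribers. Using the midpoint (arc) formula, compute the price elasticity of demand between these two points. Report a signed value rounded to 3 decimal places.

-0.829

%ΔQ = (2455 − 2903) / [(2903 + 2455)/2] = -448/2679 = -0.167226…
%ΔP = (47.5 − 38.8) / [(38.8 + 47.5)/2] = 8.7/43.15 = 0.201622…
Arc Ed = %ΔQ / %ΔP = (-448/2679) / (8.7/43.15) = -0.82940…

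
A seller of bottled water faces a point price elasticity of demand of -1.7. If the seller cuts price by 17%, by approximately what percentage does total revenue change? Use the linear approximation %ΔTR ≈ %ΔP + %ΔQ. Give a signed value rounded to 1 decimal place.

%ΔQ ≈ Ed × %ΔP = (-1.7) × (-17%) = +28.9000%
%ΔTR ≈ %ΔP + %ΔQ = (-17%) + (+28.9000%) = +11.9000%

+11.9%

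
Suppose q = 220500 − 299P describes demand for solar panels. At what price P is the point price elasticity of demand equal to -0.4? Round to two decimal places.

Ed = −299P/(220500 − 299P). Set this equal to -0.4:
299P = 0.4·(220500 − 299P) ⇒ 299P(1 + 0.4) = 0.4·220500
P = 0.4·220500 / (299·1.4) = 210.7023…

210.70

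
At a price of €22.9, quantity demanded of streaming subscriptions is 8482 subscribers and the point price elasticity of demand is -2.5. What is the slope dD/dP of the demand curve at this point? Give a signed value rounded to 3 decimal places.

-925.983

Ed = (dD/dP)·(P/D) ⇒ dD/dP = Ed·D/P = (-2.5)·8482/22.9 = -925.98253…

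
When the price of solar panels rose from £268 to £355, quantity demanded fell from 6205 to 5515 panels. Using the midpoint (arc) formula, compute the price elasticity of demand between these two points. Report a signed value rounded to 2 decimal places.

-0.42

%ΔQ = (5515 − 6205) / [(6205 + 5515)/2] = -690/5860 = -0.117747…
%ΔP = (355 − 268) / [(268 + 355)/2] = 87/311.5 = 0.279293…
Arc Ed = %ΔQ / %ΔP = (-690/5860) / (87/311.5) = -0.4215…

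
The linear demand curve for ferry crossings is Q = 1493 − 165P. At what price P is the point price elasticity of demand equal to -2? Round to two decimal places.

6.03

Ed = −165P/(1493 − 165P). Set this equal to -2:
165P = 2·(1493 − 165P) ⇒ 165P(1 + 2) = 2·1493
P = 2·1493 / (165·3) = 6.0323…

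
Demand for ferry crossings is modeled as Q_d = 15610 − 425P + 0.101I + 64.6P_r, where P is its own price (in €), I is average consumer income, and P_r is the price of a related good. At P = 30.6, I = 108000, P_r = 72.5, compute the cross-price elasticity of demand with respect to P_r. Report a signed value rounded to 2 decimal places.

At the given values, Q_d = 15610 − 425(30.6) + 0.101(108000) + 64.6(72.5) = 18196.5.
∂Q_d/∂P_r = 64.6.
E = (64.6) × (72.5/18196.5) = 0.2573…

0.26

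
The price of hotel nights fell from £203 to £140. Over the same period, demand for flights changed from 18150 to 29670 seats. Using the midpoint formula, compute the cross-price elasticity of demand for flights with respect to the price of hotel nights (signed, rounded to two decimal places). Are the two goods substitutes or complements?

-1.31; complements

%ΔQ_{flights} = (29670 − 18150)/avg = 11520/23910 = 0.481806…
%ΔP_{hotel nights} = (140 − 203)/avg = -63/171.5 = -0.367346…
E_cross = (11520/23910) / (-63/171.5) = -1.3115…
E_cross < 0 ⇒ the goods are complements.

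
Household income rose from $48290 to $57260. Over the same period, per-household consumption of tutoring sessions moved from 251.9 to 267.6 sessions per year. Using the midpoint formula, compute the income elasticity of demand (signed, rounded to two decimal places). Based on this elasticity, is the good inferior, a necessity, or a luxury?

%ΔQ = (267.6 − 251.9)/[( 251.9 + 267.6)/2] = 15.7/259.75 = 0.060442…
%ΔIncome = (57260 − 48290)/[( 48290 + 57260)/2] = 8970/52775 = 0.169966…
E_income = (15.7/259.75) / (8970/52775) = 0.3556…
0 < E_income < 1 ⇒ normal good, necessity.

0.36; necessity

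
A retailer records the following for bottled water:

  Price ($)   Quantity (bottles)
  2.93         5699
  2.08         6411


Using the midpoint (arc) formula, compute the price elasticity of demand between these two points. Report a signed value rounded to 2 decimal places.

-0.35

%ΔQ = (6411 − 5699) / [(5699 + 6411)/2] = 712/6055 = 0.117588…
%ΔP = (2.08 − 2.93) / [(2.93 + 2.08)/2] = -0.85/2.505 = -0.339321…
Arc Ed = %ΔQ / %ΔP = (712/6055) / (-0.85/2.505) = -0.3465…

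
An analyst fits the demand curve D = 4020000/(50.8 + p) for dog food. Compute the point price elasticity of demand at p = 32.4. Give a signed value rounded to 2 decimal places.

-0.39

dD/dp = −4020000/(50.8 + p)² = -580.737. At p = 32.4, D = 48317.3.
Ed = (dD/dp)·(p/D) = (-580.737) × (32.4/48317.3) = -0.3894…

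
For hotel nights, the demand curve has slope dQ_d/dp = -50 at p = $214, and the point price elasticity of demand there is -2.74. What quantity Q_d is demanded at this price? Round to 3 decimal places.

3905.109

Ed = (dQ_d/dp)·(p/Q_d) ⇒ Q_d = (dQ_d/dp)·p/Ed = (-50)·214/(-2.74) = 3905.10948…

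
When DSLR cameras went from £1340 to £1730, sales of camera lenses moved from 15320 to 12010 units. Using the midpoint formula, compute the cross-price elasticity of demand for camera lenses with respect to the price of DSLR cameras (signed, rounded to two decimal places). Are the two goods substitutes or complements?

%ΔQ_{camera lenses} = (12010 − 15320)/avg = -3310/13665 = -0.242224…
%ΔP_{DSLR cameras} = (1730 − 1340)/avg = 390/1535 = 0.254071…
E_cross = (-3310/13665) / (390/1535) = -0.9533…
E_cross < 0 ⇒ the goods are complements.

-0.95; complements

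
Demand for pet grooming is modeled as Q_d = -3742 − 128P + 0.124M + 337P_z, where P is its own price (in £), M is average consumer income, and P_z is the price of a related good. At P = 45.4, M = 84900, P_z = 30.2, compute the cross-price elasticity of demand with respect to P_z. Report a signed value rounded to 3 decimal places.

At the given values, Q_d = -3742 − 128(45.4) + 0.124(84900) + 337(30.2) = 11151.8.
∂Q_d/∂P_z = 337.
E = (337) × (30.2/11151.8) = 0.91262…

0.913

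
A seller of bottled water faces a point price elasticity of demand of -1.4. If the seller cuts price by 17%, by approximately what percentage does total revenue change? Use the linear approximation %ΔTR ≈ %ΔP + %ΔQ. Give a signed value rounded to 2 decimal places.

%ΔQ ≈ Ed × %ΔP = (-1.4) × (-17%) = +23.8000%
%ΔTR ≈ %ΔP + %ΔQ = (-17%) + (+23.8000%) = +6.8000%

+6.80%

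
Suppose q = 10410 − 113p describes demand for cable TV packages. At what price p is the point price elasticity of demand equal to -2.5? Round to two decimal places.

65.80

Ed = −113p/(10410 − 113p). Set this equal to -2.5:
113p = 2.5·(10410 − 113p) ⇒ 113p(1 + 2.5) = 2.5·10410
p = 2.5·10410 / (113·3.5) = 65.8027…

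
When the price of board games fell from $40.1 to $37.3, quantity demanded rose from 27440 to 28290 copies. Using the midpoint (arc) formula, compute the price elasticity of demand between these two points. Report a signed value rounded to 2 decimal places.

%ΔQ = (28290 − 27440) / [(27440 + 28290)/2] = 850/27865 = 0.030504…
%ΔP = (37.3 − 40.1) / [(40.1 + 37.3)/2] = -2.8/38.7 = -0.072351…
Arc Ed = %ΔQ / %ΔP = (850/27865) / (-2.8/38.7) = -0.4216…

-0.42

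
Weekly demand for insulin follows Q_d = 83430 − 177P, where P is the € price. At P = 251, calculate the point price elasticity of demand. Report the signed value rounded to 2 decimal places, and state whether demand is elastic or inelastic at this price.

-1.14; elastic

dQ_d/dP = −177. At P = 251, Q_d = 83430 − 177(251) = 39003.
Ed = (dQ_d/dP)·(P/Q_d) = −177 × (251/39003) = -1.1390…
|Ed| = 1.14 > 1, so demand is elastic.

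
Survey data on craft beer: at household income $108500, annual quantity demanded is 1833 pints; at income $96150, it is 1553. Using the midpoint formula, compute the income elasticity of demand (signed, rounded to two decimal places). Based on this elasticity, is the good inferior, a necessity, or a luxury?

%ΔQ = (1553 − 1833)/[( 1833 + 1553)/2] = -280/1693 = -0.165386…
%ΔIncome = (96150 − 108500)/[( 108500 + 96150)/2] = -12350/102325 = -0.120693…
E_income = (-280/1693) / (-12350/102325) = 1.3703…
E_income > 1 ⇒ normal good, luxury.

1.37; luxury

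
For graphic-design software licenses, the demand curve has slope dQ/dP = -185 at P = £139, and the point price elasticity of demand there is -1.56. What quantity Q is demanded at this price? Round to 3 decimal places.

16483.974

Ed = (dQ/dP)·(P/Q) ⇒ Q = (dQ/dP)·P/Ed = (-185)·139/(-1.56) = 16483.97435…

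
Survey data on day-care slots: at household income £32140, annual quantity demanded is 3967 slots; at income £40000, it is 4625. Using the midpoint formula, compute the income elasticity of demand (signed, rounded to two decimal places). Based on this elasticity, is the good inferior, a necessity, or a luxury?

0.70; necessity

%ΔQ = (4625 − 3967)/[( 3967 + 4625)/2] = 658/4296 = 0.153165…
%ΔIncome = (40000 − 32140)/[( 32140 + 40000)/2] = 7860/36070 = 0.217909…
E_income = (658/4296) / (7860/36070) = 0.7028…
0 < E_income < 1 ⇒ normal good, necessity.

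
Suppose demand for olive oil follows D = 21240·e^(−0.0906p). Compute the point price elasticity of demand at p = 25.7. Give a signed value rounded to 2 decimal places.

-2.33

dD/dp = −0.0906·D = -187.527. At p = 25.7, D = 2069.83.
Ed = (dD/dp)·(p/D) = (-187.527) × (25.7/2069.83) = -2.3284…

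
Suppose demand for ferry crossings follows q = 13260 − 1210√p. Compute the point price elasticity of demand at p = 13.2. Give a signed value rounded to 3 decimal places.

dq/dp = −1210/(2√p) = -166.521. At p = 13.2, q = 8863.85.
Ed = (dq/dp)·(p/q) = (-166.521) × (13.2/8863.85) = -0.24798…

-0.248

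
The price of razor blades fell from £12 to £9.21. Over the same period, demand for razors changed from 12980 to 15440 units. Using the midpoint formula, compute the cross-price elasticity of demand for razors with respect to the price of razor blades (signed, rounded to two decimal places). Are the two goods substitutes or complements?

%ΔQ_{razors} = (15440 − 12980)/avg = 2460/14210 = 0.173117…
%ΔP_{razor blades} = (9.21 − 12)/avg = -2.79/10.605 = -0.263083…
E_cross = (2460/14210) / (-2.79/10.605) = -0.6580…
E_cross < 0 ⇒ the goods are complements.

-0.66; complements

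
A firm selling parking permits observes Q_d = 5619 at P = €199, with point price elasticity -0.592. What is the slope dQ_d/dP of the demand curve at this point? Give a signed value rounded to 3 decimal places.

-16.716

Ed = (dQ_d/dP)·(P/Q_d) ⇒ dQ_d/dP = Ed·Q_d/P = (-0.592)·5619/199 = -16.71581…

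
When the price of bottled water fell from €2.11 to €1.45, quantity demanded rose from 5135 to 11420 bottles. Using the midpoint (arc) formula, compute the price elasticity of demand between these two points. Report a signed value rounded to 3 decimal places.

%ΔQ = (11420 − 5135) / [(5135 + 11420)/2] = 6285/8277.5 = 0.759287…
%ΔP = (1.45 − 2.11) / [(2.11 + 1.45)/2] = -0.66/1.78 = -0.370786…
Arc Ed = %ΔQ / %ΔP = (6285/8277.5) / (-0.66/1.78) = -2.04777…

-2.048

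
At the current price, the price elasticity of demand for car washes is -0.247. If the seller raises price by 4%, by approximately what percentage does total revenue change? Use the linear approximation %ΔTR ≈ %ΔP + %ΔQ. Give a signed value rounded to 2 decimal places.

+3.01%

%ΔQ ≈ Ed × %ΔP = (-0.247) × (+4%) = -0.9880%
%ΔTR ≈ %ΔP + %ΔQ = (+4%) + (-0.9880%) = +3.0120%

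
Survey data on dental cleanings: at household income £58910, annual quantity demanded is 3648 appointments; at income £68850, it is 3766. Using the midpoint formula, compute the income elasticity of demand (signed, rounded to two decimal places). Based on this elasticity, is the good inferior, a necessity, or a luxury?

0.20; necessity

%ΔQ = (3766 − 3648)/[( 3648 + 3766)/2] = 118/3707 = 0.031831…
%ΔIncome = (68850 − 58910)/[( 58910 + 68850)/2] = 9940/63880 = 0.155604…
E_income = (118/3707) / (9940/63880) = 0.2045…
0 < E_income < 1 ⇒ normal good, necessity.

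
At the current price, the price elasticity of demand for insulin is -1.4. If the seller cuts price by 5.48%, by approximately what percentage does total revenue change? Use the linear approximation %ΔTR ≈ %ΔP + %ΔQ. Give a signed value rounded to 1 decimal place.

%ΔQ ≈ Ed × %ΔP = (-1.4) × (-5.48%) = +7.6720%
%ΔTR ≈ %ΔP + %ΔQ = (-5.48%) + (+7.6720%) = +2.1920%

+2.2%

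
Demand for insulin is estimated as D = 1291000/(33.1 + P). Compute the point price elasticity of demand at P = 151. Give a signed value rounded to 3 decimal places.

-0.820

dD/dP = −1291000/(33.1 + P)² = -38.0907. At P = 151, D = 7012.49.
Ed = (dD/dP)·(P/D) = (-38.0907) × (151/7012.49) = -0.82020…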